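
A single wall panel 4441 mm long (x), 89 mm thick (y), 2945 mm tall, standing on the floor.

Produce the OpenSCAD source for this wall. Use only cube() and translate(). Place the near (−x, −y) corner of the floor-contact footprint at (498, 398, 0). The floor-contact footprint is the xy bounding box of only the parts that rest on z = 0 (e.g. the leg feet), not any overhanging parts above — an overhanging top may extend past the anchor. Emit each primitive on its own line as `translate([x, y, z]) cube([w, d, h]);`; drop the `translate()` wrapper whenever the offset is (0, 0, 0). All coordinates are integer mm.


translate([498, 398, 0]) cube([4441, 89, 2945]);


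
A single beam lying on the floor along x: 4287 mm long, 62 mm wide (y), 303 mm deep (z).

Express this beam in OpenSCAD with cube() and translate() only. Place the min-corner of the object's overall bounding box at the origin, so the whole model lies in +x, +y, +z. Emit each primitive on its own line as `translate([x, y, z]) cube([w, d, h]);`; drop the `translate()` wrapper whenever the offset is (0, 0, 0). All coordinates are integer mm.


cube([4287, 62, 303]);


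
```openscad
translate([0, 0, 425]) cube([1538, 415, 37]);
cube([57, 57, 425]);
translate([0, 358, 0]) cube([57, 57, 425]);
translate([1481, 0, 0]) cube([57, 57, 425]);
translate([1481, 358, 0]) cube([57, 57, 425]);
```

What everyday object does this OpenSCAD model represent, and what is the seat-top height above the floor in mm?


A bench. The seat-top height is 462 mm.

A long slab on four corner posts — a bench. The slab sits at z = 425 with thickness 37, so the top is 425 + 37 = 462 mm.


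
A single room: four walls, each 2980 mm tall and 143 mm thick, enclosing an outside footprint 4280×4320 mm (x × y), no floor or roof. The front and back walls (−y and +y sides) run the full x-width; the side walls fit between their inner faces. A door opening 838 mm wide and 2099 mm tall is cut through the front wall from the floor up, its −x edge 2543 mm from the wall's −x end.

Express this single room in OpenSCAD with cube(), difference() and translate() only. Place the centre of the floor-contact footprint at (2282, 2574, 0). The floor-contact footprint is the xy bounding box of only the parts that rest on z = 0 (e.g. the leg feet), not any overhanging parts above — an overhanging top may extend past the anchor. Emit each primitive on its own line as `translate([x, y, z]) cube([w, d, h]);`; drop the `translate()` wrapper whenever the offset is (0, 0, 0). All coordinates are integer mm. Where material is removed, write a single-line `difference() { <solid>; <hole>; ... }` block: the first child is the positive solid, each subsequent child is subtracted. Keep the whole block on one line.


difference() { translate([142, 414, 0]) cube([4280, 143, 2980]); translate([2685, 414, 0]) cube([838, 143, 2099]); }
translate([142, 4591, 0]) cube([4280, 143, 2980]);
translate([142, 557, 0]) cube([143, 4034, 2980]);
translate([4279, 557, 0]) cube([143, 4034, 2980]);


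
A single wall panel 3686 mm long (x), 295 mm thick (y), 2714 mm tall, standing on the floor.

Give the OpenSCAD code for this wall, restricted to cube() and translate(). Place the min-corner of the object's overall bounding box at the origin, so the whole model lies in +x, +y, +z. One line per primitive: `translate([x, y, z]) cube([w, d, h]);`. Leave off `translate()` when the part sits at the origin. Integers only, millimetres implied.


cube([3686, 295, 2714]);


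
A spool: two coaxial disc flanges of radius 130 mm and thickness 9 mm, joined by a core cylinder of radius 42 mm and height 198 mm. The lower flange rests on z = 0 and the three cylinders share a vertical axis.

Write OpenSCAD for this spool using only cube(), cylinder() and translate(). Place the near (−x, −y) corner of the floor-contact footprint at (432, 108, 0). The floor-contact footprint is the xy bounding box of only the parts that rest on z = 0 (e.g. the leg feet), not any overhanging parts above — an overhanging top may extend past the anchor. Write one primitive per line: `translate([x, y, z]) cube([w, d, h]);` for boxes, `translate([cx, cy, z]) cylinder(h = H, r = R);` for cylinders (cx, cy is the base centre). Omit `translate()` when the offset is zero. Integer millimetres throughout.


translate([562, 238, 0]) cylinder(h = 9, r = 130);
translate([562, 238, 9]) cylinder(h = 198, r = 42);
translate([562, 238, 207]) cylinder(h = 9, r = 130);


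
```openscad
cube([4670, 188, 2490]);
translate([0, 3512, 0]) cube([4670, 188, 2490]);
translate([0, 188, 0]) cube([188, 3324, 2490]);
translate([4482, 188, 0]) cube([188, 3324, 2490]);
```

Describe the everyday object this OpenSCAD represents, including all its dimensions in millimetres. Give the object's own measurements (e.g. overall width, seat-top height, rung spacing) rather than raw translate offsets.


The wall frame of a small rectangular building: four walls, each 2490 mm tall and 188 mm thick, enclosing a footprint 4670 mm (x) by 3700 mm (y) outside-to-outside, with no floor or roof. The front and back walls (the −y and +y sides) span the full width; the two side walls fit between them.


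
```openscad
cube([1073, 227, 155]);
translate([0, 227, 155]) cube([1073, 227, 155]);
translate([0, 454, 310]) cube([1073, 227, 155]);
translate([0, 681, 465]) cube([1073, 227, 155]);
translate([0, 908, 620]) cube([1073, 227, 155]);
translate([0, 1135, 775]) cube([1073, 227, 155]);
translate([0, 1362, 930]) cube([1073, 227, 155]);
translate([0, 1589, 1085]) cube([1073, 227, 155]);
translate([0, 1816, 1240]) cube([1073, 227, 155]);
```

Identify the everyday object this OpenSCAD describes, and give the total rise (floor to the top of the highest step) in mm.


A staircase. The total rise is 1395 mm.

9 identical blocks, each offset up and back from the previous — a staircase. Each step is 155 mm tall and there are 9 of them, so the total rise is 9 × 155 = 1395 mm.


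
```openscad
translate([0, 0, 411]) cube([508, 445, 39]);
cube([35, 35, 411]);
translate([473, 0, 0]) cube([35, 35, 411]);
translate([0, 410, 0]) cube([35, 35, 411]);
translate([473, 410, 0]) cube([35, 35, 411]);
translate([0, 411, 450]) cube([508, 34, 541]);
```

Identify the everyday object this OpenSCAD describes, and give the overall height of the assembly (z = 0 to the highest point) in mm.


A chair. The overall height is 991 mm.

A slab on four corner posts with a tall panel at the back — a chair. The seat slab sits at z = 411 with thickness 39, and the 541 mm backrest starts at the seat top, so the overall height is 411 + 39 + 541 = 991 mm.


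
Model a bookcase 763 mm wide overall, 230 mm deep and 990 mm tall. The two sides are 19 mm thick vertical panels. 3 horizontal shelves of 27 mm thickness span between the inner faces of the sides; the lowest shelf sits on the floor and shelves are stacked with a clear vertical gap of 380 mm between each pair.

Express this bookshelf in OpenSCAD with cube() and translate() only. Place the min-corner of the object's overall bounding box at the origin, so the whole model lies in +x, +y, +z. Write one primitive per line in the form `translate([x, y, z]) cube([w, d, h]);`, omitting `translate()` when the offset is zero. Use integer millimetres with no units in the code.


cube([19, 230, 990]);
translate([744, 0, 0]) cube([19, 230, 990]);
translate([19, 0, 0]) cube([725, 230, 27]);
translate([19, 0, 407]) cube([725, 230, 27]);
translate([19, 0, 814]) cube([725, 230, 27]);


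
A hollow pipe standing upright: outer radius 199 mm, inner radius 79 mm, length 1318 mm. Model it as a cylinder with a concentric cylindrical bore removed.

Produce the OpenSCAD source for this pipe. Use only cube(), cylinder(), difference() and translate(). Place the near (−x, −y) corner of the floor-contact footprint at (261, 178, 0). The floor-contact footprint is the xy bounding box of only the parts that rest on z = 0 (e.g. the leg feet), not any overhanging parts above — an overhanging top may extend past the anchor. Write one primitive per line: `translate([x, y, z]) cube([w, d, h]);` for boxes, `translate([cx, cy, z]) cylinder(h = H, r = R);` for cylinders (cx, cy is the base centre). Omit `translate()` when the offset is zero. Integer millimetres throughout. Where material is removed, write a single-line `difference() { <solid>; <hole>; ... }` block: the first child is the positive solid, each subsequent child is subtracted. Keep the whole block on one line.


difference() { translate([460, 377, 0]) cylinder(h = 1318, r = 199); translate([460, 377, 0]) cylinder(h = 1318, r = 79); }


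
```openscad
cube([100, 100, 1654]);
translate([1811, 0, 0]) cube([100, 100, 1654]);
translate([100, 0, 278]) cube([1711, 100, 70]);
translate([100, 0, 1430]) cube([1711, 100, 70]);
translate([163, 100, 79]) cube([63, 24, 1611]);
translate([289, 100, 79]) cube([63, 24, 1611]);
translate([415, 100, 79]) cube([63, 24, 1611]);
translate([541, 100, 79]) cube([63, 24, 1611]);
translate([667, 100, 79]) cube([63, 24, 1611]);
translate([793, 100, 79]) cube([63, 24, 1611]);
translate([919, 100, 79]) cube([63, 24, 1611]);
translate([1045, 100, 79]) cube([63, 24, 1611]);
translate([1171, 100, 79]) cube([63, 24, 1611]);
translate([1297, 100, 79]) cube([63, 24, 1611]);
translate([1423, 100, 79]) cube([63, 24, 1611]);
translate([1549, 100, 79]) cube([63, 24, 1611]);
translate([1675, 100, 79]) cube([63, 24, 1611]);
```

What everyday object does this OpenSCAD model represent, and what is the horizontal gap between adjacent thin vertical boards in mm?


A fence section. The picket gap is 63 mm.

Two posts, two rails, 13 pickets — a fence section. Span 1711 mm holds 13 pickets of 63 mm with 14 equal gaps: ⌊(1711 − 13·63) / 14⌋ = 63 mm.


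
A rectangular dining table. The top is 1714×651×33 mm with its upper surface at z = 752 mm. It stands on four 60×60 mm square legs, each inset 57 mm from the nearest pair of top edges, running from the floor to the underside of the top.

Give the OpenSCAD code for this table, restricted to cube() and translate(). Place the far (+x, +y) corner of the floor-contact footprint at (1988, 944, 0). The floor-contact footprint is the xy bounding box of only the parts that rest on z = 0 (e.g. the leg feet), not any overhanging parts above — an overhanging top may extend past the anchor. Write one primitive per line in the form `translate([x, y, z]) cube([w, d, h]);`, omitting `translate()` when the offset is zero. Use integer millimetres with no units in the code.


translate([331, 350, 719]) cube([1714, 651, 33]);
translate([388, 407, 0]) cube([60, 60, 719]);
translate([1928, 407, 0]) cube([60, 60, 719]);
translate([388, 884, 0]) cube([60, 60, 719]);
translate([1928, 884, 0]) cube([60, 60, 719]);


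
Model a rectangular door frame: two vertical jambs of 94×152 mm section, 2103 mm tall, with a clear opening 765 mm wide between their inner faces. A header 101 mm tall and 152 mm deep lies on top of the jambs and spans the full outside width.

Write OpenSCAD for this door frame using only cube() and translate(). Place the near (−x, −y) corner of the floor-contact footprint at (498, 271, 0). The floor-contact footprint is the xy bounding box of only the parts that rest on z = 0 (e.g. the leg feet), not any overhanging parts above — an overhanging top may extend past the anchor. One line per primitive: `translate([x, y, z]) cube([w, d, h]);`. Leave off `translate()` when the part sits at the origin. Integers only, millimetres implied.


translate([498, 271, 0]) cube([94, 152, 2103]);
translate([1357, 271, 0]) cube([94, 152, 2103]);
translate([498, 271, 2103]) cube([953, 152, 101]);


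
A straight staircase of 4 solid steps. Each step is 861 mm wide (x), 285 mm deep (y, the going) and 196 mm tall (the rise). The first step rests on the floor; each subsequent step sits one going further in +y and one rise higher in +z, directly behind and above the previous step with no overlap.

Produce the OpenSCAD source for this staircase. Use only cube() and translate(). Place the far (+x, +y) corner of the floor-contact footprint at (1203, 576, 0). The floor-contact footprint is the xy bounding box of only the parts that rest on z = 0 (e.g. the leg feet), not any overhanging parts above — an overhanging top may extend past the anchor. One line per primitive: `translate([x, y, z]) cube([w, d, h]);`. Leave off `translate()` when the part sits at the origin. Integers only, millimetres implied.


translate([342, 291, 0]) cube([861, 285, 196]);
translate([342, 576, 196]) cube([861, 285, 196]);
translate([342, 861, 392]) cube([861, 285, 196]);
translate([342, 1146, 588]) cube([861, 285, 196]);


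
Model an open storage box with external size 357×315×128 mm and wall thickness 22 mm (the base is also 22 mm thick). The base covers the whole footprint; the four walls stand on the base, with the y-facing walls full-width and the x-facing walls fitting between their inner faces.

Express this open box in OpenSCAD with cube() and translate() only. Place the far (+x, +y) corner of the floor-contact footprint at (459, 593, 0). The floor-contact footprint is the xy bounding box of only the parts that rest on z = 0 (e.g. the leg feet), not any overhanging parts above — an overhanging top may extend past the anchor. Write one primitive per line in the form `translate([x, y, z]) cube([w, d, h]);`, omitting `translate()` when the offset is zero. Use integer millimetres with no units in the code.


translate([102, 278, 0]) cube([357, 315, 22]);
translate([102, 278, 22]) cube([357, 22, 106]);
translate([102, 571, 22]) cube([357, 22, 106]);
translate([102, 300, 22]) cube([22, 271, 106]);
translate([437, 300, 22]) cube([22, 271, 106]);


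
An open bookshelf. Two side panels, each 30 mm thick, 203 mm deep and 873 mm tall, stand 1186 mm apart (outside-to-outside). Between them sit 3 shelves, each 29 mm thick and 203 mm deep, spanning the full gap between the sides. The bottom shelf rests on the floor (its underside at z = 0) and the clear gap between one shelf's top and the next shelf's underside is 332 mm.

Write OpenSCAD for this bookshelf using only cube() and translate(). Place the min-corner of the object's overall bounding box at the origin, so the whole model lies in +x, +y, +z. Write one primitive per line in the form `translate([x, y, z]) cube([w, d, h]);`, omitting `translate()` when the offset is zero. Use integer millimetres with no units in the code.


cube([30, 203, 873]);
translate([1156, 0, 0]) cube([30, 203, 873]);
translate([30, 0, 0]) cube([1126, 203, 29]);
translate([30, 0, 361]) cube([1126, 203, 29]);
translate([30, 0, 722]) cube([1126, 203, 29]);


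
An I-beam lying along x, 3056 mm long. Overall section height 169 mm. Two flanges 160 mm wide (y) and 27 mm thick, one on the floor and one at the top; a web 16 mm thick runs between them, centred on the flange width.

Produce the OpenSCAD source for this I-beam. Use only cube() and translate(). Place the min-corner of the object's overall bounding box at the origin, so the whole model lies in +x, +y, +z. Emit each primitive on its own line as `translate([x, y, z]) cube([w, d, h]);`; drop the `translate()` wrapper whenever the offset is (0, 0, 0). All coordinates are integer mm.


cube([3056, 160, 27]);
translate([0, 72, 27]) cube([3056, 16, 115]);
translate([0, 0, 142]) cube([3056, 160, 27]);


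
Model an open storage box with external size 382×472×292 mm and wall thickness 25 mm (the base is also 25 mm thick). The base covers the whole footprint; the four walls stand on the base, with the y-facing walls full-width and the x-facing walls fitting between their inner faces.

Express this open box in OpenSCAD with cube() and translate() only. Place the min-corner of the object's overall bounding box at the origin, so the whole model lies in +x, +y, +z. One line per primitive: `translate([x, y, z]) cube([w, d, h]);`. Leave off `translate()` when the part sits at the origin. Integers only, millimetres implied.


cube([382, 472, 25]);
translate([0, 0, 25]) cube([382, 25, 267]);
translate([0, 447, 25]) cube([382, 25, 267]);
translate([0, 25, 25]) cube([25, 422, 267]);
translate([357, 25, 25]) cube([25, 422, 267]);


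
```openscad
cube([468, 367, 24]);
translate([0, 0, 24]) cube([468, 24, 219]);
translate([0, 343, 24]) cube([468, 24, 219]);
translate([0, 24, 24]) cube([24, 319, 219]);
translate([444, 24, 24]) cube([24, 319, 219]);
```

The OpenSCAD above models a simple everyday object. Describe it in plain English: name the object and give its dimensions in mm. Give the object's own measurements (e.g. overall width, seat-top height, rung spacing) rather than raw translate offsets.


An open-topped rectangular box: outside dimensions 468×367×243 mm, with a uniform wall and base thickness of 24 mm. The base is a full 468×367 slab on the floor; four walls sit on top of the base. The front and back walls (the −y and +y sides) span the full width; the two side walls fit between them.


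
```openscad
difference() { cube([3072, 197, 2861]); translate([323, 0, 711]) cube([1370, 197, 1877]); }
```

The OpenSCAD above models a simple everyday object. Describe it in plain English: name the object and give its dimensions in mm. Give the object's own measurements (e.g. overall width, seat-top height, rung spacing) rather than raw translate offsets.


A wall 3072 mm long (x), 197 mm thick (y), 2861 mm tall, with a rectangular window opening cut through it. The opening is 1370 mm wide and 1877 mm tall; its sill is at z = 711 mm and its near (−x) edge is 323 mm from the wall's −x end. The opening passes through the full wall thickness.


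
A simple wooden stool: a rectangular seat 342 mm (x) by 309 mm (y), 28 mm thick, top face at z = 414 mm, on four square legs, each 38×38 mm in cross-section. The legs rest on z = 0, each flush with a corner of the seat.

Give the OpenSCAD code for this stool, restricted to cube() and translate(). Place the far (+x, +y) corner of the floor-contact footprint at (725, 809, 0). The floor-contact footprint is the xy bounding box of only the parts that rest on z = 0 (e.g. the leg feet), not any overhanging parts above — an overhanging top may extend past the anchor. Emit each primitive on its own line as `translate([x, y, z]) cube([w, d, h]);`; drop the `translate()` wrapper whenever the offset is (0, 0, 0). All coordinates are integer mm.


translate([383, 500, 386]) cube([342, 309, 28]);
translate([383, 500, 0]) cube([38, 38, 386]);
translate([687, 500, 0]) cube([38, 38, 386]);
translate([383, 771, 0]) cube([38, 38, 386]);
translate([687, 771, 0]) cube([38, 38, 386]);


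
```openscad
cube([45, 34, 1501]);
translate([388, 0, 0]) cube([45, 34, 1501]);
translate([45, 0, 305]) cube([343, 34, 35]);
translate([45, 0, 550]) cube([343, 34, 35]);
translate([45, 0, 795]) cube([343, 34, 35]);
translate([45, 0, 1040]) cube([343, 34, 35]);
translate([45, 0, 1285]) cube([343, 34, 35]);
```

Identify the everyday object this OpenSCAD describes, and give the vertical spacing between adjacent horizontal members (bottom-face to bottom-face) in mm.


A ladder. The rung spacing is 245 mm.

Two tall 45×34 posts with 5 short bars between them — a ladder. Adjacent rungs sit at z = 305 and z = 550, so the spacing is 550 − 305 = 245 mm.


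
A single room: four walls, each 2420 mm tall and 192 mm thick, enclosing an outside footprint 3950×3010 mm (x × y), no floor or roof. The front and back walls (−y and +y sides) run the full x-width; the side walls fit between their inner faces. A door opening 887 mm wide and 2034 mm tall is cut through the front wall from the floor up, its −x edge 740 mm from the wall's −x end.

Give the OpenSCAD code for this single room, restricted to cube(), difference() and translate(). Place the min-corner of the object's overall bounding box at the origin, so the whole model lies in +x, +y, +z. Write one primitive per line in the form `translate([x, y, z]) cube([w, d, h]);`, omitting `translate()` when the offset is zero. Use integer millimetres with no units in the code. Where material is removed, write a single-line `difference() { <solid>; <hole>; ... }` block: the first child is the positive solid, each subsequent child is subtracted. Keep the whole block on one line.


difference() { cube([3950, 192, 2420]); translate([740, 0, 0]) cube([887, 192, 2034]); }
translate([0, 2818, 0]) cube([3950, 192, 2420]);
translate([0, 192, 0]) cube([192, 2626, 2420]);
translate([3758, 192, 0]) cube([192, 2626, 2420]);


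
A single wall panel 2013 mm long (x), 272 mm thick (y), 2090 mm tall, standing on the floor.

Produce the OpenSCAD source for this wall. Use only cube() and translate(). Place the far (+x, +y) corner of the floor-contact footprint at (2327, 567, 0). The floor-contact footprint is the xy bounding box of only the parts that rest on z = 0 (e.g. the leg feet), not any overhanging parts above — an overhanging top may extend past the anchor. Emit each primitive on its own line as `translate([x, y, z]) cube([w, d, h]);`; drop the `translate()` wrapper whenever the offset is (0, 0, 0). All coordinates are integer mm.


translate([314, 295, 0]) cube([2013, 272, 2090]);


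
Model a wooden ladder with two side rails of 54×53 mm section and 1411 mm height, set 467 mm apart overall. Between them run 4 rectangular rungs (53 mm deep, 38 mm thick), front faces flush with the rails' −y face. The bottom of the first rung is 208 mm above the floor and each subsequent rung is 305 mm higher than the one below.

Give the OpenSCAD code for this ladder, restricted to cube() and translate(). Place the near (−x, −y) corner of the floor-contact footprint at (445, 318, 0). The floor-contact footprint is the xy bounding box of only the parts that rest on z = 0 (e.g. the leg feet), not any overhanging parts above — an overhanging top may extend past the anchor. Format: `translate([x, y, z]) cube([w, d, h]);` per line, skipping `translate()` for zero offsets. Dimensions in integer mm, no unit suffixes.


// rung span = 467 - 2*54 = 359
// rung[k] z = 208 + k*305
translate([445, 318, 0]) cube([54, 53, 1411]);
translate([858, 318, 0]) cube([54, 53, 1411]);
translate([499, 318, 208]) cube([359, 53, 38]);
translate([499, 318, 513]) cube([359, 53, 38]);
translate([499, 318, 818]) cube([359, 53, 38]);
translate([499, 318, 1123]) cube([359, 53, 38]);


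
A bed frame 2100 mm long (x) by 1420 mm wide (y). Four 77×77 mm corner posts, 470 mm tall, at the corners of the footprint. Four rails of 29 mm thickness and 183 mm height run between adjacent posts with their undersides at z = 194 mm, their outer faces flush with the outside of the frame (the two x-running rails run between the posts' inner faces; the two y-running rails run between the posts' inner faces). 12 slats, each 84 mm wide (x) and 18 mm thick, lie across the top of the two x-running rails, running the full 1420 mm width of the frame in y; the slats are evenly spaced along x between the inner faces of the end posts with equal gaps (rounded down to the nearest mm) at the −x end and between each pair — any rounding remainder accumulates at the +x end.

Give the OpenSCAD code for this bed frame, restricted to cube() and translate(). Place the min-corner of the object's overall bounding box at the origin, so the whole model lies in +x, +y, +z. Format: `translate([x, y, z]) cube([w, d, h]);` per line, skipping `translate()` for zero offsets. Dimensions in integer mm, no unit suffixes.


cube([77, 77, 470]);
translate([0, 1343, 0]) cube([77, 77, 470]);
translate([2023, 0, 0]) cube([77, 77, 470]);
translate([2023, 1343, 0]) cube([77, 77, 470]);
translate([77, 0, 194]) cube([1946, 29, 183]);
translate([77, 1391, 194]) cube([1946, 29, 183]);
translate([0, 77, 194]) cube([29, 1266, 183]);
translate([2071, 77, 194]) cube([29, 1266, 183]);
translate([149, 0, 377]) cube([84, 1420, 18]);
translate([305, 0, 377]) cube([84, 1420, 18]);
translate([461, 0, 377]) cube([84, 1420, 18]);
translate([617, 0, 377]) cube([84, 1420, 18]);
translate([773, 0, 377]) cube([84, 1420, 18]);
translate([929, 0, 377]) cube([84, 1420, 18]);
translate([1085, 0, 377]) cube([84, 1420, 18]);
translate([1241, 0, 377]) cube([84, 1420, 18]);
translate([1397, 0, 377]) cube([84, 1420, 18]);
translate([1553, 0, 377]) cube([84, 1420, 18]);
translate([1709, 0, 377]) cube([84, 1420, 18]);
translate([1865, 0, 377]) cube([84, 1420, 18]);


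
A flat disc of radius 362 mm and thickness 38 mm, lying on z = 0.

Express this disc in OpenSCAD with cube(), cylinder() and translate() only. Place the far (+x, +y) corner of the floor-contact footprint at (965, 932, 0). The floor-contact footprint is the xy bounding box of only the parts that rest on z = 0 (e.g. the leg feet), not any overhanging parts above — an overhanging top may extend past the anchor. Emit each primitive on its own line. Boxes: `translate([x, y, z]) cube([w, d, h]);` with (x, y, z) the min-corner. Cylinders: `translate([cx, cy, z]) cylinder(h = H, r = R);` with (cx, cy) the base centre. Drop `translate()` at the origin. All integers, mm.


translate([603, 570, 0]) cylinder(h = 38, r = 362);


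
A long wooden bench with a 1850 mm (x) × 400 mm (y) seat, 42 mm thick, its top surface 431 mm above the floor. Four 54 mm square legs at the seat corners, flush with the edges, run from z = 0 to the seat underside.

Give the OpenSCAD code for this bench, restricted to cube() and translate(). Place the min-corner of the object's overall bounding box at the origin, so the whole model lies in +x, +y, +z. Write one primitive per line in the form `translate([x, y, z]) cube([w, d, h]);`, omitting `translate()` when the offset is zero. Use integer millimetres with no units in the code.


translate([0, 0, 389]) cube([1850, 400, 42]);
cube([54, 54, 389]);
translate([0, 346, 0]) cube([54, 54, 389]);
translate([1796, 0, 0]) cube([54, 54, 389]);
translate([1796, 346, 0]) cube([54, 54, 389]);


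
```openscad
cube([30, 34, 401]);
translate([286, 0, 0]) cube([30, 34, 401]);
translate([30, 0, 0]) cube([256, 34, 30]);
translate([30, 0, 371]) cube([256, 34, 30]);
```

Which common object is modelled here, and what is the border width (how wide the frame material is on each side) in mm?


A picture frame. The border width is 30 mm.

Four thin pieces enclosing a rectangular opening — a picture frame. The two full-height stiles are 401 mm tall; the top rail sits at z = 371 and is 30 mm tall, so the border above the opening is 401 − 371 = 30 mm, matching the stile x-width.


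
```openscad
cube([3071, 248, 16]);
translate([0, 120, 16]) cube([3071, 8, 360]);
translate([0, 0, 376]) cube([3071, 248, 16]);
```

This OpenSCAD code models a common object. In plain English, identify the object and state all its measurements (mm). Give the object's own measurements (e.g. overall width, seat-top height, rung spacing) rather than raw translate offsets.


An I-beam lying along x, 3071 mm long. Overall section height 392 mm. Two flanges 248 mm wide (y) and 16 mm thick, one on the floor and one at the top; a web 8 mm thick runs between them, centred on the flange width.


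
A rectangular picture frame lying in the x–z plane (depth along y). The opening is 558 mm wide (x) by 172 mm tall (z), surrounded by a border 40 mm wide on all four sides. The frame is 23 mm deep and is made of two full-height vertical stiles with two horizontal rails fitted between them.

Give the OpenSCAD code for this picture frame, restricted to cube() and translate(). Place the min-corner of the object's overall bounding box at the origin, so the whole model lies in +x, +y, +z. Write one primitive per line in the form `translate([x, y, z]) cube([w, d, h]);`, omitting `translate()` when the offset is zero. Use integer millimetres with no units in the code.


cube([40, 23, 252]);
translate([598, 0, 0]) cube([40, 23, 252]);
translate([40, 0, 0]) cube([558, 23, 40]);
translate([40, 0, 212]) cube([558, 23, 40]);


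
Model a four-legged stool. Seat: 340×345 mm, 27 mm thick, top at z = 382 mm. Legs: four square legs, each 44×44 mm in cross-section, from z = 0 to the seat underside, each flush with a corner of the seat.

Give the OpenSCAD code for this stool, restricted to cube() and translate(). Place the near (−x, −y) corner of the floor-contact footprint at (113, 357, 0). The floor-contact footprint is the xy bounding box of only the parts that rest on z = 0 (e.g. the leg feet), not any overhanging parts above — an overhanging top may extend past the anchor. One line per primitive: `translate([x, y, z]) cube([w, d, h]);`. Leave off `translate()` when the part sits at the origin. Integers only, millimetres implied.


translate([113, 357, 355]) cube([340, 345, 27]);
translate([113, 357, 0]) cube([44, 44, 355]);
translate([409, 357, 0]) cube([44, 44, 355]);
translate([113, 658, 0]) cube([44, 44, 355]);
translate([409, 658, 0]) cube([44, 44, 355]);


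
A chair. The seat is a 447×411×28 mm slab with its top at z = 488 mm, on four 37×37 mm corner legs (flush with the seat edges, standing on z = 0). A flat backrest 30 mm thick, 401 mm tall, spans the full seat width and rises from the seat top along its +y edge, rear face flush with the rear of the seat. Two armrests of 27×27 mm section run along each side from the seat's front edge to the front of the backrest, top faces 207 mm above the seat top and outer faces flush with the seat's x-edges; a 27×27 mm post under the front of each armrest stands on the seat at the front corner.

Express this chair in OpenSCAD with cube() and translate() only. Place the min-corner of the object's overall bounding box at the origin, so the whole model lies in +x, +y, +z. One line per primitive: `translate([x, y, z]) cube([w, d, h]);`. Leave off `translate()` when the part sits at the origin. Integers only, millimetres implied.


translate([0, 0, 460]) cube([447, 411, 28]);
cube([37, 37, 460]);
translate([410, 0, 0]) cube([37, 37, 460]);
translate([0, 374, 0]) cube([37, 37, 460]);
translate([410, 374, 0]) cube([37, 37, 460]);
translate([0, 381, 488]) cube([447, 30, 401]);
translate([0, 0, 668]) cube([27, 381, 27]);
translate([420, 0, 668]) cube([27, 381, 27]);
translate([0, 0, 488]) cube([27, 27, 180]);
translate([420, 0, 488]) cube([27, 27, 180]);


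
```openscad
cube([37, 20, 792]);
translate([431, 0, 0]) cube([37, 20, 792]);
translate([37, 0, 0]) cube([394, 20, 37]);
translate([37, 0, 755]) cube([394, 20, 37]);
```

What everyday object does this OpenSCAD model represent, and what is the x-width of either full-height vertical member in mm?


A picture frame. The border width is 37 mm.

Four thin pieces enclosing a rectangular opening — a picture frame. The two full-height stiles are 792 mm tall; the top rail sits at z = 755 and is 37 mm tall, so the border above the opening is 792 − 755 = 37 mm, matching the stile x-width.


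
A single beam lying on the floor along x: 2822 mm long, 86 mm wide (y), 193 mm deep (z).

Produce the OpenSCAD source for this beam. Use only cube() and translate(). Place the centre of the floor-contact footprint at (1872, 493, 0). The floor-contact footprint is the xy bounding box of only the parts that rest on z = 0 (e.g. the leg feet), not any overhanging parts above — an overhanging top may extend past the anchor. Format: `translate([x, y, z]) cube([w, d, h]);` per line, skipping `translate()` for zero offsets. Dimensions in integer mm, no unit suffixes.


translate([461, 450, 0]) cube([2822, 86, 193]);


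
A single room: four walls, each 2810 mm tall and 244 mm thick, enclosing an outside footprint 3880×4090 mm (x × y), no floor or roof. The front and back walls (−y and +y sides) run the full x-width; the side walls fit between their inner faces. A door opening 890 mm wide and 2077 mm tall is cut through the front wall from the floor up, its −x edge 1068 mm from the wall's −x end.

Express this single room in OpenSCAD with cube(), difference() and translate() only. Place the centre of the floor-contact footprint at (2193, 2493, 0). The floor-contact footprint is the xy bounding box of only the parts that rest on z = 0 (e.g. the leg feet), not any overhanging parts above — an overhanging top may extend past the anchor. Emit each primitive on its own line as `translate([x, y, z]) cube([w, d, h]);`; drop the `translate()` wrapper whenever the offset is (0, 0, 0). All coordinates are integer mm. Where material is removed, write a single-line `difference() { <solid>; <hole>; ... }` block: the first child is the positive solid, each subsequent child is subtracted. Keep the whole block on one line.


difference() { translate([253, 448, 0]) cube([3880, 244, 2810]); translate([1321, 448, 0]) cube([890, 244, 2077]); }
translate([253, 4294, 0]) cube([3880, 244, 2810]);
translate([253, 692, 0]) cube([244, 3602, 2810]);
translate([3889, 692, 0]) cube([244, 3602, 2810]);


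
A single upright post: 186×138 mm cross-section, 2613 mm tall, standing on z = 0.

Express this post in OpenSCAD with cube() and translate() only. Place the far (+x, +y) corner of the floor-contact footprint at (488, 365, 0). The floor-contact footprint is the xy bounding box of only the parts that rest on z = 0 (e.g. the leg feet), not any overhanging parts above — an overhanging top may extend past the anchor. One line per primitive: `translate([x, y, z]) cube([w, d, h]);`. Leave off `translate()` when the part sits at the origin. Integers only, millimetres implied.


translate([302, 227, 0]) cube([186, 138, 2613]);


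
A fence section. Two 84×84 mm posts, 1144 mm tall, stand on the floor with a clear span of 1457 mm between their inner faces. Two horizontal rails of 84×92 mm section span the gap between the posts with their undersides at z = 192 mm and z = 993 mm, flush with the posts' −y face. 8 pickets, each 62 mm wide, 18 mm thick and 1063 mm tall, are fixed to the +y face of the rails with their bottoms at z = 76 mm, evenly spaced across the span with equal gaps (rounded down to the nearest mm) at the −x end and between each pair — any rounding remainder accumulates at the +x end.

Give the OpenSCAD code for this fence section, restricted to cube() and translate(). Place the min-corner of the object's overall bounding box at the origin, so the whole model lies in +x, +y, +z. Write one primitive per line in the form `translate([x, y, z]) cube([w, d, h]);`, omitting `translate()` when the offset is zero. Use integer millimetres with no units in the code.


cube([84, 84, 1144]);
translate([1541, 0, 0]) cube([84, 84, 1144]);
translate([84, 0, 192]) cube([1457, 84, 92]);
translate([84, 0, 993]) cube([1457, 84, 92]);
translate([190, 84, 76]) cube([62, 18, 1063]);
translate([358, 84, 76]) cube([62, 18, 1063]);
translate([526, 84, 76]) cube([62, 18, 1063]);
translate([694, 84, 76]) cube([62, 18, 1063]);
translate([862, 84, 76]) cube([62, 18, 1063]);
translate([1030, 84, 76]) cube([62, 18, 1063]);
translate([1198, 84, 76]) cube([62, 18, 1063]);
translate([1366, 84, 76]) cube([62, 18, 1063]);


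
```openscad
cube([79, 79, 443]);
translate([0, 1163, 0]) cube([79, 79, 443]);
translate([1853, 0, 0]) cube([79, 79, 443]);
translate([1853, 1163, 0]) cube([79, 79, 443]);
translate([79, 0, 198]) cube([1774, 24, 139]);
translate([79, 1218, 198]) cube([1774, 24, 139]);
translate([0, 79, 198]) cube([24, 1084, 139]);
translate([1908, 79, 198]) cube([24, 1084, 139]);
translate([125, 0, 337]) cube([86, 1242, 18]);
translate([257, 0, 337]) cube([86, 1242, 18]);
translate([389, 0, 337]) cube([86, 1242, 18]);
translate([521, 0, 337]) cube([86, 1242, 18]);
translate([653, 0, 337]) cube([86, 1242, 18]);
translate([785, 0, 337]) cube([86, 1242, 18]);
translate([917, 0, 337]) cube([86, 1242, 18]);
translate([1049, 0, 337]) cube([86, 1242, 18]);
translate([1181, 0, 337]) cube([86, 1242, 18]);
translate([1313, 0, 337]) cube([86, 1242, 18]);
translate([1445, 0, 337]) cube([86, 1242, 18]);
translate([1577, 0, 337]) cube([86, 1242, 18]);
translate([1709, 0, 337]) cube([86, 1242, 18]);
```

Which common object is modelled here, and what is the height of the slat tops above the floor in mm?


A bed frame. The slat-top height is 355 mm.

Four posts, four rails, and a row of slats — a bed frame. Slats sit on the rails at z = 198 + 139 = 337; with slat thickness 18, the top is 355 mm.


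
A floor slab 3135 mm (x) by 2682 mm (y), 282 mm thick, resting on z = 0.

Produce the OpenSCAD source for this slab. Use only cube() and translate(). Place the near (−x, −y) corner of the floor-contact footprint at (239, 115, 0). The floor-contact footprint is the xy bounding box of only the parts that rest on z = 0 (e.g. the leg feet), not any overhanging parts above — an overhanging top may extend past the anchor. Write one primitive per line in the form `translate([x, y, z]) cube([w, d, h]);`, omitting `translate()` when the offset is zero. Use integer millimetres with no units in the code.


translate([239, 115, 0]) cube([3135, 2682, 282]);


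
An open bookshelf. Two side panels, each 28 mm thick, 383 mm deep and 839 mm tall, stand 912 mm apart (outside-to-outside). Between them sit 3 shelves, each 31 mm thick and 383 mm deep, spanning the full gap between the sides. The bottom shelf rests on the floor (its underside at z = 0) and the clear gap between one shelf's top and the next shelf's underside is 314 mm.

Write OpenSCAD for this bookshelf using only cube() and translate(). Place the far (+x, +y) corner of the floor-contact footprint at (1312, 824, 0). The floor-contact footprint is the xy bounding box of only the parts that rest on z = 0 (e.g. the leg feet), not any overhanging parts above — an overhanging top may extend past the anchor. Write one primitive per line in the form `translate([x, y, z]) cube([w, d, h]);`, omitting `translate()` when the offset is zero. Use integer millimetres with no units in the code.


translate([400, 441, 0]) cube([28, 383, 839]);
translate([1284, 441, 0]) cube([28, 383, 839]);
translate([428, 441, 0]) cube([856, 383, 31]);
translate([428, 441, 345]) cube([856, 383, 31]);
translate([428, 441, 690]) cube([856, 383, 31]);


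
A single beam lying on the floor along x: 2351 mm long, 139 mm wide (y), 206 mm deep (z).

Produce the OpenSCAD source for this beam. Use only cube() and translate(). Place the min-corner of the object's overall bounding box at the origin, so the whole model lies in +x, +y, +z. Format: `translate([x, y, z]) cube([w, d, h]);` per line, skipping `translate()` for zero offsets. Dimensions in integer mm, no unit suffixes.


cube([2351, 139, 206]);


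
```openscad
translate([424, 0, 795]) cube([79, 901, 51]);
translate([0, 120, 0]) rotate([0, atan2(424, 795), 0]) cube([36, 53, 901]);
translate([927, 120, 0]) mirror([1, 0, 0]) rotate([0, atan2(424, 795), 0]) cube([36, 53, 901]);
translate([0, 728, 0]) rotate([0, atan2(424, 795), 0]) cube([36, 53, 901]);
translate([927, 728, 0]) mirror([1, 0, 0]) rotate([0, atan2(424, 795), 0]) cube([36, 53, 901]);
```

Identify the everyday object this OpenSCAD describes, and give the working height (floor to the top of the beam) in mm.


A sawhorse. The overall height is 846 mm.

A beam across two mirrored pairs of raked legs — a sawhorse. The beam's underside is at z = 795 (matching the legs' vertical rise in atan2(424, 795)) and the beam is 51 mm tall, so its top is at 795 + 51 = 846 mm. The raked legs top out at the beam's underside, so that is the highest point.


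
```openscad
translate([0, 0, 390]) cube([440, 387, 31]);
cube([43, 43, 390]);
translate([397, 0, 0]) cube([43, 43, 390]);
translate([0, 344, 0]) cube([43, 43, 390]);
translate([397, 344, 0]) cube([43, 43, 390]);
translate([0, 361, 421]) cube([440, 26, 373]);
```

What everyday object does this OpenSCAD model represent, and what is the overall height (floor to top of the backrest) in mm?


A chair. The overall height is 794 mm.

A slab on four corner posts with a tall panel at the back — a chair. The seat slab sits at z = 390 with thickness 31, and the 373 mm backrest starts at the seat top, so the overall height is 390 + 31 + 373 = 794 mm.


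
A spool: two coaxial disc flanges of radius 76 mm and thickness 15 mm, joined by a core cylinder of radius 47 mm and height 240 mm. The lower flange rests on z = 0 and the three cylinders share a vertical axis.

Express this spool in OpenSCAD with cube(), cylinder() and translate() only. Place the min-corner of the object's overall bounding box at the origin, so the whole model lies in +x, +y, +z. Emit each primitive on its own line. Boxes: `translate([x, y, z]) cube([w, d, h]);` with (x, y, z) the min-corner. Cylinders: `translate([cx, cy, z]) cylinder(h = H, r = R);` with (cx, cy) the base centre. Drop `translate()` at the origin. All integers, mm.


translate([76, 76, 0]) cylinder(h = 15, r = 76);
translate([76, 76, 15]) cylinder(h = 240, r = 47);
translate([76, 76, 255]) cylinder(h = 15, r = 76);
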